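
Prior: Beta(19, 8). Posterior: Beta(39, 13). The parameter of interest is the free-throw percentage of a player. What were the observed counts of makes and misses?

Beta is conjugate to the binomial likelihood: posterior = Beta(α+s, β+f).
So s = 39 − 19 = 20 and f = 13 − 8 = 5.

20 makes and 5 misses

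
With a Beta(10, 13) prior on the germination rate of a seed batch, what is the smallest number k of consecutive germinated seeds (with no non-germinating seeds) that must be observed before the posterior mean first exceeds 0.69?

After k germinated seeds and 0 non-germinating seeds the posterior is Beta(10+k, 13), with mean (10+k)/(10+13+k).
Set (10+k)/(23+k) > 0.69 and solve: k > (0.69·23 − 10)/(1 − 0.69) = 18.935.
The smallest integer exceeding 18.935 is 19.

k = 19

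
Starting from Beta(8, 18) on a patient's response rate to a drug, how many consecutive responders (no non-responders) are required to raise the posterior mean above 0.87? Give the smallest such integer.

After k responders and 0 non-responders the posterior is Beta(8+k, 18), with mean (8+k)/(8+18+k).
Set (8+k)/(26+k) > 0.87 and solve: k > (0.87·26 − 8)/(1 − 0.87) = 112.462.
The smallest integer exceeding 112.462 is 113, and checking k=113: (121)/(139) = 0.8705 > 0.87.

k = 113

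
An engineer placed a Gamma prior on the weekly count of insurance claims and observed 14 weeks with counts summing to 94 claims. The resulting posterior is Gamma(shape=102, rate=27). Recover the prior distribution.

Gamma–Poisson conjugacy: posterior shape = α + Σxᵢ, posterior rate = β + n.
So α = 102 − 94 = 8 and β = 27 − 14 = 13.

Gamma(shape=8, rate=13)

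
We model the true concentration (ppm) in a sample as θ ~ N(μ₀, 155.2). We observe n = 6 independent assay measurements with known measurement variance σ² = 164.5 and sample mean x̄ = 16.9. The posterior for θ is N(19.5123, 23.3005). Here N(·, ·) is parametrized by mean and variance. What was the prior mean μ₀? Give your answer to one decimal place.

With known observation variance, the Normal–Normal posterior has precision τ_n = τ₀ + n/σ² and mean μ_n = (τ₀μ₀ + (n/σ²)x̄)/τ_n.
Here τ₀ = 1/155.2 = 0.006443 and τ_data = 6/164.5 = 0.036474, so τ_n = 0.042917.
Rearranging for μ₀: μ₀ = (μ_n·τ_n − τ_data·x̄)/τ₀ = (19.5123·0.042917 − 0.036474·16.9) / 0.006443 = 0.220999/0.006443 ≈ 34.3.

μ₀ = 34.3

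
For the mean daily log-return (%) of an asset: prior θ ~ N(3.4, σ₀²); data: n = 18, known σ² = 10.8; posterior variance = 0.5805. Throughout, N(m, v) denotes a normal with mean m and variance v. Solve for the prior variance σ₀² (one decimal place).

σ₀² = 17.9

Posterior precision equals prior precision plus data precision: 1/σ_n² = 1/σ₀² + n/σ².
So 1/σ₀² = 1/0.5805 − 18/10.8 = 1.722653 − 1.666667 = 0.055986.
Hence σ₀² = 1/0.055986 ≈ 17.9.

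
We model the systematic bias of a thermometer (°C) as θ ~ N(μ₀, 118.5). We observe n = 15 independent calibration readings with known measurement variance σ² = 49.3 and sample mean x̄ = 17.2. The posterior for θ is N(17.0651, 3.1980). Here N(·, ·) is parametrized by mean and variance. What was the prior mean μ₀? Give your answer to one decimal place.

μ₀ = 12.2

The posterior mean is a precision-weighted average: μ_n = (τ₀μ₀ + τ_data·x̄)/(τ₀+τ_data), with τ₀=1/σ₀² and τ_data=n/σ².
Here τ₀ = 1/118.5 = 0.008439 and τ_data = 15/49.3 = 0.304260, so τ_n = 0.312699.
Rearranging for μ₀: μ₀ = (μ_n·τ_n − τ_data·x̄)/τ₀ = (17.0651·0.312699 − 0.304260·17.2) / 0.008439 = 0.102968/0.008439 ≈ 12.2.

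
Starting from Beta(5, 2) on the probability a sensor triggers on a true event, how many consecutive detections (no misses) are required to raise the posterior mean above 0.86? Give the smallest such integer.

k = 8

After k detections and 0 misses the posterior is Beta(5+k, 2), with mean (5+k)/(5+2+k).
Set (5+k)/(7+k) > 0.86 and solve: k > (0.86·7 − 5)/(1 − 0.86) = 7.286.
The smallest integer exceeding 7.286 is 8.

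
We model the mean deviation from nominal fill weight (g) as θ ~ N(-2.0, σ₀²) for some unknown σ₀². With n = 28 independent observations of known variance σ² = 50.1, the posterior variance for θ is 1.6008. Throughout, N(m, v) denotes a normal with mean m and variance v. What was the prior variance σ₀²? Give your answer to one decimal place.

σ₀² = 15.2

For the Normal–Normal model with known σ², precisions add: τ_n = τ₀ + n/σ².
So 1/σ₀² = 1/1.6008 − 28/50.1 = 0.624688 − 0.558882 = 0.065806.
Hence σ₀² = 1/0.065806 ≈ 15.2.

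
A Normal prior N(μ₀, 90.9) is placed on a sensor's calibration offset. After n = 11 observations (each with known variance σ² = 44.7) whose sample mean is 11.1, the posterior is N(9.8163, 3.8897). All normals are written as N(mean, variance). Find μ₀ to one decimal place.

μ₀ = -18.9

The posterior mean is a precision-weighted average: μ_n = (τ₀μ₀ + τ_data·x̄)/(τ₀+τ_data), with τ₀=1/σ₀² and τ_data=n/σ².
Here τ₀ = 1/90.9 = 0.011001 and τ_data = 11/44.7 = 0.246085, so τ_n = 0.257086.
Rearranging for μ₀: μ₀ = (μ_n·τ_n − τ_data·x̄)/τ₀ = (9.8163·0.257086 − 0.246085·11.1) / 0.011001 = -0.207910/0.011001 ≈ -18.9.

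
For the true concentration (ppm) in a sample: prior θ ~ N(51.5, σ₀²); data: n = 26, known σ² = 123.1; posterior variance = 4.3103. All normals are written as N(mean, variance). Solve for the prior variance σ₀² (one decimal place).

σ₀² = 48.1

Posterior precision equals prior precision plus data precision: 1/σ_n² = 1/σ₀² + n/σ².
So 1/σ₀² = 1/4.3103 − 26/123.1 = 0.232002 − 0.211210 = 0.020792.
Hence σ₀² = 1/0.020792 ≈ 48.1.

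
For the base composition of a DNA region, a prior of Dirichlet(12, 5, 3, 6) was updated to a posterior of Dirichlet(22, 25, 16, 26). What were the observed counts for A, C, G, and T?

For a Dirichlet(α) prior with multinomial counts c, the posterior is Dirichlet(α + c) componentwise.
Counts are posterior − prior componentwise: 22−12=10, 25−5=20, 16−3=13, 26−6=20.

counts (10, 20, 13, 20)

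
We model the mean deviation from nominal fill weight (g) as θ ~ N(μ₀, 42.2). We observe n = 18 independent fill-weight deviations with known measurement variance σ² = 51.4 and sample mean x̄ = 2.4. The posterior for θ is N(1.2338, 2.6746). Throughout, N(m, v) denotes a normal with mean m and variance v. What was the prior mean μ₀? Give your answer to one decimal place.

μ₀ = -16.0

The posterior mean is a precision-weighted average: μ_n = (τ₀μ₀ + τ_data·x̄)/(τ₀+τ_data), with τ₀=1/σ₀² and τ_data=n/σ².
Here τ₀ = 1/42.2 = 0.023697 and τ_data = 18/51.4 = 0.350195, so τ_n = 0.373892.
Rearranging for μ₀: μ₀ = (μ_n·τ_n − τ_data·x̄)/τ₀ = (1.2338·0.373892 − 0.350195·2.4) / 0.023697 = -0.379160/0.023697 ≈ -16.0.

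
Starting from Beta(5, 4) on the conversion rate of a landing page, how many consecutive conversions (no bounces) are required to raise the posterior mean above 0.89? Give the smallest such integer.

k = 28

After k conversions and 0 bounces the posterior is Beta(5+k, 4), with mean (5+k)/(5+4+k).
Set (5+k)/(9+k) > 0.89 and solve: k > (0.89·9 − 5)/(1 − 0.89) = 27.364.
The smallest integer exceeding 27.364 is 28.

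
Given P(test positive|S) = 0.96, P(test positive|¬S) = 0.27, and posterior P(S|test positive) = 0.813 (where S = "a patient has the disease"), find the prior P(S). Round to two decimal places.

In odds form, posterior odds = prior odds × likelihood ratio, so prior odds = posterior odds ÷ LR.
Posterior odds = 0.813/(1−0.813) = 4.3476. LR = 0.96/0.27 = 3.5556.
Prior odds = 4.3476/3.5556 = 1.2227, so P(S) = 1.2227/(1+1.2227) ≈ 0.55.

P(S) = 0.55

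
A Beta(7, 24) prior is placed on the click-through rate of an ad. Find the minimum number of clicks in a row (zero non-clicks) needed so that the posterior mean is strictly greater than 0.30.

k = 4

After k clicks and 0 non-clicks the posterior is Beta(7+k, 24), with mean (7+k)/(7+24+k).
Set (7+k)/(31+k) > 0.30 and solve: k > (0.30·31 − 7)/(1 − 0.30) = 3.286.
The smallest integer exceeding 3.286 is 4, and checking k=4: (11)/(35) = 0.3143 > 0.30.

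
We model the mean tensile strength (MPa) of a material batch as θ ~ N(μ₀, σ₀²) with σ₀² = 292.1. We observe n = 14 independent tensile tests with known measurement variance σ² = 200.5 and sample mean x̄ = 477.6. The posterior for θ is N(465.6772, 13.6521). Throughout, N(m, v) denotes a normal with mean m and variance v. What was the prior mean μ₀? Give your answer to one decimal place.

μ₀ = 222.5

With known observation variance, the Normal–Normal posterior has precision τ_n = τ₀ + n/σ² and mean μ_n = (τ₀μ₀ + (n/σ²)x̄)/τ_n.
Here τ₀ = 1/292.1 = 0.003423 and τ_data = 14/200.5 = 0.069825, so τ_n = 0.073248.
Rearranging for μ₀: μ₀ = (μ_n·τ_n − τ_data·x̄)/τ₀ = (465.6772·0.073248 − 0.069825·477.6) / 0.003423 = 0.761504/0.003423 ≈ 222.5.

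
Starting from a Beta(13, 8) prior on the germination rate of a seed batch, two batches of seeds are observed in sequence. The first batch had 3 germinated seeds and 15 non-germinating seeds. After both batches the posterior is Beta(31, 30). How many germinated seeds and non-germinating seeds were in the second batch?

15 germinated seeds and 7 non-germinating seeds

Sequential conjugate updates are equivalent to a single update on the pooled data, so total successes = posterior α − prior α and total failures = posterior β − prior β.
Total across both batches: 31−13=18 germinated seeds, 30−8=22 non-germinating seeds.
Subtract the first batch: 18−3=15 germinated seeds and 22−15=7 non-germinating seeds.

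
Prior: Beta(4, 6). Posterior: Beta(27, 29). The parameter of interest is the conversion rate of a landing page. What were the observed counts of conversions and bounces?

23 conversions and 23 bounces

Under Beta–binomial conjugacy the posterior parameters are (α+s, β+f).
So s = 27 − 4 = 23 and f = 29 − 6 = 23.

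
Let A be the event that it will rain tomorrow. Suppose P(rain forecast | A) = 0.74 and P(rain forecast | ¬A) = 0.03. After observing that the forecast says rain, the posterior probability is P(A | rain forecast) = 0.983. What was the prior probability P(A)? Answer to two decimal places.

Bayes' rule in odds form gives O(A|E) = O(A)·[P(E|A)/P(E|¬A)], hence O(A) = O(A|E)/LR.
Posterior odds = 0.983/(1−0.983) = 57.8235. LR = 0.74/0.03 = 24.6667.
Prior odds = 57.8235/24.6667 = 2.3442, so P(A) = 2.3442/(1+2.3442) ≈ 0.70.

P(A) = 0.70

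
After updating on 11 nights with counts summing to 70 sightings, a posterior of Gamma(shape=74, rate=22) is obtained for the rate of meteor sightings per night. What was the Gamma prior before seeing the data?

Gamma(shape=4, rate=11)

Gamma–Poisson conjugacy: posterior shape = α + Σxᵢ, posterior rate = β + n.
So α = 74 − 70 = 4 and β = 22 − 11 = 11.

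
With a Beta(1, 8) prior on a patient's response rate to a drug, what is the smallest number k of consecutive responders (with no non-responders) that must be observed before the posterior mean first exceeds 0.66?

k = 15

After k responders and 0 non-responders the posterior is Beta(1+k, 8), with mean (1+k)/(1+8+k).
Set (1+k)/(9+k) > 0.66 and solve: k > (0.66·9 − 1)/(1 − 0.66) = 14.529.
The smallest integer exceeding 14.529 is 15.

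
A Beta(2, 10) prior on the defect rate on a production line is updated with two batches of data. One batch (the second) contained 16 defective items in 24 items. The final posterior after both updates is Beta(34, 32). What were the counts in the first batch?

Sequential conjugate updates are equivalent to a single update on the pooled data, so total successes = posterior α − prior α and total failures = posterior β − prior β.
Total across both batches: 34−2=32 defective items, 32−10=22 good items.
Subtract the second batch: 32−16=16 defective items and 22−8=14 good items.

16 defective items and 14 good items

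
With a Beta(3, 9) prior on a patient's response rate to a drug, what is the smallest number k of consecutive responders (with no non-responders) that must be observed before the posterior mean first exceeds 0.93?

After k responders and 0 non-responders the posterior is Beta(3+k, 9), with mean (3+k)/(3+9+k).
Set (3+k)/(12+k) > 0.93 and solve: k > (0.93·12 − 3)/(1 − 0.93) = 116.571.
The smallest integer exceeding 116.571 is 117, and checking k=117: (120)/(129) = 0.9302 > 0.93.

k = 117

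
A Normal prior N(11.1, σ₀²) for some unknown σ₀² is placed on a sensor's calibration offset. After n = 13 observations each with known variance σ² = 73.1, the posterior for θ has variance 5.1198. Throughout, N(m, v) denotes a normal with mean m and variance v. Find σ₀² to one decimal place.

σ₀² = 57.2

Posterior precision equals prior precision plus data precision: 1/σ_n² = 1/σ₀² + n/σ².
So 1/σ₀² = 1/5.1198 − 13/73.1 = 0.195320 − 0.177839 = 0.017481.
Hence σ₀² = 1/0.017481 ≈ 57.2.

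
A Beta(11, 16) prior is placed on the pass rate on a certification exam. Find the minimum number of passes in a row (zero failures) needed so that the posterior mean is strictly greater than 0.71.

k = 29

After k passes and 0 failures the posterior is Beta(11+k, 16), with mean (11+k)/(11+16+k).
Set (11+k)/(27+k) > 0.71 and solve: k > (0.71·27 − 11)/(1 − 0.71) = 28.172.
The smallest integer exceeding 28.172 is 29.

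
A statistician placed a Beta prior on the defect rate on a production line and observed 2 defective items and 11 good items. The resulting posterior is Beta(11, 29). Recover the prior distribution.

Beta(9, 18)

Beta is conjugate to the binomial likelihood: posterior = Beta(α+s, β+f).
Subtract the data counts: 11−2=9, 29−11=18.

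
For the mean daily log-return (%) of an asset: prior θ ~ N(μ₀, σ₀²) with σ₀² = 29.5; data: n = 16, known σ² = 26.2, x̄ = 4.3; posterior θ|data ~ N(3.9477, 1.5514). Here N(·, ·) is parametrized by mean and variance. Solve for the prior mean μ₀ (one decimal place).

The posterior mean is a precision-weighted average: μ_n = (τ₀μ₀ + τ_data·x̄)/(τ₀+τ_data), with τ₀=1/σ₀² and τ_data=n/σ².
Here τ₀ = 1/29.5 = 0.033898 and τ_data = 16/26.2 = 0.610687, so τ_n = 0.644585.
Rearranging for μ₀: μ₀ = (μ_n·τ_n − τ_data·x̄)/τ₀ = (3.9477·0.644585 − 0.610687·4.3) / 0.033898 = -0.081326/0.033898 ≈ -2.4.

μ₀ = -2.4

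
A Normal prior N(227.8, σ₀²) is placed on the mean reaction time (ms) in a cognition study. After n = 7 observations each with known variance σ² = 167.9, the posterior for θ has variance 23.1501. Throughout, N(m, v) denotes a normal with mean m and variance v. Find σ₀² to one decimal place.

Posterior precision equals prior precision plus data precision: 1/σ_n² = 1/σ₀² + n/σ².
So 1/σ₀² = 1/23.1501 − 7/167.9 = 0.043196 − 0.041691 = 0.001505.
Hence σ₀² = 1/0.001505 ≈ 664.5.

σ₀² = 664.5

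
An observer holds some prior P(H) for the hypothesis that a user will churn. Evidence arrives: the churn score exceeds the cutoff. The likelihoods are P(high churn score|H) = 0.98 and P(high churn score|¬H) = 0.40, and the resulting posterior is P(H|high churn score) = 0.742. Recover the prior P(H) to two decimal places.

In odds form, posterior odds = prior odds × likelihood ratio, so prior odds = posterior odds ÷ LR.
Posterior odds = 0.742/(1−0.742) = 2.8760. LR = 0.98/0.40 = 2.4500.
Prior odds = 2.8760/2.4500 = 1.1739, so P(H) = 1.1739/(1+1.1739) ≈ 0.54.

P(H) = 0.54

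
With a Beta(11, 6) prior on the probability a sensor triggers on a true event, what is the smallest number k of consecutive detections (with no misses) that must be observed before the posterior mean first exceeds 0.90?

k = 44

After k detections and 0 misses the posterior is Beta(11+k, 6), with mean (11+k)/(11+6+k).
Set (11+k)/(17+k) > 0.90 and solve: k > (0.90·17 − 11)/(1 − 0.90) = 43.000.
The smallest integer exceeding 43.000 is 44.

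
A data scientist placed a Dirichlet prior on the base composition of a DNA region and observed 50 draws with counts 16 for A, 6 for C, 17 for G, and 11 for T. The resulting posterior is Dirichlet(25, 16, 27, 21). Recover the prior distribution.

Dirichlet(9, 10, 10, 10)

For a Dirichlet(α) prior with multinomial counts c, the posterior is Dirichlet(α + c) componentwise.
Subtract each count from the matching posterior parameter: 25−16=9, 16−6=10, 27−17=10, 21−11=10.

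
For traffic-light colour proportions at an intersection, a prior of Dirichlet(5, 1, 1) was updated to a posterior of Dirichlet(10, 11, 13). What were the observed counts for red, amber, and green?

counts (5, 10, 12)

For a Dirichlet(α) prior with multinomial counts c, the posterior is Dirichlet(α + c) componentwise.
Counts are posterior − prior componentwise: 10−5=5, 11−1=10, 13−1=12.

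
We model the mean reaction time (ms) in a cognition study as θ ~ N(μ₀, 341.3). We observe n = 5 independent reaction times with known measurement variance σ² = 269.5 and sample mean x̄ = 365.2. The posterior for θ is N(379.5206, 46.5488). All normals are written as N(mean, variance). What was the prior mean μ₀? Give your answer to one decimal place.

The posterior mean is a precision-weighted average: μ_n = (τ₀μ₀ + τ_data·x̄)/(τ₀+τ_data), with τ₀=1/σ₀² and τ_data=n/σ².
Here τ₀ = 1/341.3 = 0.002930 and τ_data = 5/269.5 = 0.018553, so τ_n = 0.021483.
Rearranging for μ₀: μ₀ = (μ_n·τ_n − τ_data·x̄)/τ₀ = (379.5206·0.021483 − 0.018553·365.2) / 0.002930 = 1.377685/0.002930 ≈ 470.2.

μ₀ = 470.2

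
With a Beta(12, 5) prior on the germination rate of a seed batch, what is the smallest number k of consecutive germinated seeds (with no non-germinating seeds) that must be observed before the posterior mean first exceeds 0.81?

After k germinated seeds and 0 non-germinating seeds the posterior is Beta(12+k, 5), with mean (12+k)/(12+5+k).
Set (12+k)/(17+k) > 0.81 and solve: k > (0.81·17 − 12)/(1 − 0.81) = 9.316.
The smallest integer exceeding 9.316 is 10.

k = 10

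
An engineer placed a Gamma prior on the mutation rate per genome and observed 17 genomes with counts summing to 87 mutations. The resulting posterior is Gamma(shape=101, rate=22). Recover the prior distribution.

A Gamma(α, β) prior (rate parametrization) on a Poisson rate with n observations summing to S gives posterior Gamma(α+S, β+n).
So α = 101 − 87 = 14 and β = 22 − 17 = 5.

Gamma(shape=14, rate=5)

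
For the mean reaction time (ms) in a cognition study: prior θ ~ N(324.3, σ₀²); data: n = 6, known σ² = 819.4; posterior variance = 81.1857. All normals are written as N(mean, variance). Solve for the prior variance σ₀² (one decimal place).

For the Normal–Normal model with known σ², precisions add: τ_n = τ₀ + n/σ².
So 1/σ₀² = 1/81.1857 − 6/819.4 = 0.012317 − 0.007322 = 0.004995.
Hence σ₀² = 1/0.004995 ≈ 200.2.

σ₀² = 200.2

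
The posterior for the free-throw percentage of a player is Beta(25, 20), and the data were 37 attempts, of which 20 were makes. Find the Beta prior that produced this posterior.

Under Beta–binomial conjugacy the posterior parameters are (α+s, β+f).
So α = 25 − 20 = 5 and β = 20 − 17 = 3.

Beta(5, 3)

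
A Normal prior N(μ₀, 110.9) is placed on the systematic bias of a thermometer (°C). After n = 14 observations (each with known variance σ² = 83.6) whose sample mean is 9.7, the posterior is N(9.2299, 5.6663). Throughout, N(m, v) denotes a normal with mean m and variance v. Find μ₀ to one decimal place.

The posterior mean is a precision-weighted average: μ_n = (τ₀μ₀ + τ_data·x̄)/(τ₀+τ_data), with τ₀=1/σ₀² and τ_data=n/σ².
Here τ₀ = 1/110.9 = 0.009017 and τ_data = 14/83.6 = 0.167464, so τ_n = 0.176481.
Rearranging for μ₀: μ₀ = (μ_n·τ_n − τ_data·x̄)/τ₀ = (9.2299·0.176481 − 0.167464·9.7) / 0.009017 = 0.004501/0.009017 ≈ 0.5.

μ₀ = 0.5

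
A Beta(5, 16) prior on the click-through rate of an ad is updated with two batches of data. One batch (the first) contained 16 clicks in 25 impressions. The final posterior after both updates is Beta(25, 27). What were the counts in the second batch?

Because Beta–binomial updating is additive in the counts, the combined data contributed (α_post−α_prior, β_post−β_prior) successes and failures.
Total across both batches: 25−5=20 clicks, 27−16=11 non-clicks.
Subtract the first batch: 20−16=4 clicks and 11−9=2 non-clicks.

4 clicks and 2 non-clicks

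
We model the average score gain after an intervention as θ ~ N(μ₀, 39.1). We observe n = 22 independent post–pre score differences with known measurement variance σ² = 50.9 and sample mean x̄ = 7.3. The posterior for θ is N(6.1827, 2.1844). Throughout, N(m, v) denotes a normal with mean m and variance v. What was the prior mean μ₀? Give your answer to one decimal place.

μ₀ = -12.7

The posterior mean is a precision-weighted average: μ_n = (τ₀μ₀ + τ_data·x̄)/(τ₀+τ_data), with τ₀=1/σ₀² and τ_data=n/σ².
Here τ₀ = 1/39.1 = 0.025575 and τ_data = 22/50.9 = 0.432220, so τ_n = 0.457795.
Rearranging for μ₀: μ₀ = (μ_n·τ_n − τ_data·x̄)/τ₀ = (6.1827·0.457795 − 0.432220·7.3) / 0.025575 = -0.324797/0.025575 ≈ -12.7.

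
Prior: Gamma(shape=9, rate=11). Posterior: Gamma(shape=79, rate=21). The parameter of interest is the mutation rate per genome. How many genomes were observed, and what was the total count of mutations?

n = 10 genomes with total 70 mutations

Gamma–Poisson conjugacy: posterior shape = α + Σxᵢ, posterior rate = β + n.
Matching: Σxᵢ = 79 − 9 = 70 and n = 21 − 11 = 10.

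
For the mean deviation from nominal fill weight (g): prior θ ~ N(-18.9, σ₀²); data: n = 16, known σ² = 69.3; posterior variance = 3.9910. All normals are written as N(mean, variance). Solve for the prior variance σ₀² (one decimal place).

σ₀² = 50.8

Posterior precision equals prior precision plus data precision: 1/σ_n² = 1/σ₀² + n/σ².
So 1/σ₀² = 1/3.9910 − 16/69.3 = 0.250564 − 0.230880 = 0.019684.
Hence σ₀² = 1/0.019684 ≈ 50.8.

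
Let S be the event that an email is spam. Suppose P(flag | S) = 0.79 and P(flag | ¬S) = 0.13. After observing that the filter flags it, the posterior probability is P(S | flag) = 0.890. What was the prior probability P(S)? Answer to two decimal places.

P(S) = 0.57

In odds form, posterior odds = prior odds × likelihood ratio, so prior odds = posterior odds ÷ LR.
Posterior odds = 0.890/(1−0.890) = 8.0909. LR = 0.79/0.13 = 6.0769.
Prior odds = 8.0909/6.0769 = 1.3314, so P(S) = 1.3314/(1+1.3314) ≈ 0.57.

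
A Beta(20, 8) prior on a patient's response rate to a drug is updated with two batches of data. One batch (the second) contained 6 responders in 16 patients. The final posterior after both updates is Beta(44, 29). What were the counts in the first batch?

18 responders and 11 non-responders

Sequential conjugate updates are equivalent to a single update on the pooled data, so total successes = posterior α − prior α and total failures = posterior β − prior β.
Total across both batches: 44−20=24 responders, 29−8=21 non-responders.
Subtract the second batch: 24−6=18 responders and 21−10=11 non-responders.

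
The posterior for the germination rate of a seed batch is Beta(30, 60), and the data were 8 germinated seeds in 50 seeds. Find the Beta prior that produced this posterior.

Under Beta–binomial conjugacy the posterior parameters are (α+s, β+f).
Subtract the data counts: 30−8=22, 60−42=18.

Beta(22, 18)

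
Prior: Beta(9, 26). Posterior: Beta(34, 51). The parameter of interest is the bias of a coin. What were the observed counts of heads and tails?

25 heads and 25 tails

Beta is conjugate to the binomial likelihood: posterior = Beta(α+s, β+f).
Match parameters: s=34−9=25, f=51−26=25.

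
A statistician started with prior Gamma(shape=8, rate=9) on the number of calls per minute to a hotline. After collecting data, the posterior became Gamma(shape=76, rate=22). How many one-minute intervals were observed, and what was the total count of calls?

n = 13 one-minute intervals with total 68 calls

A Gamma(α, β) prior (rate parametrization) on a Poisson rate with n observations summing to S gives posterior Gamma(α+S, β+n).
Matching: Σxᵢ = 76 − 8 = 68 and n = 22 − 9 = 13.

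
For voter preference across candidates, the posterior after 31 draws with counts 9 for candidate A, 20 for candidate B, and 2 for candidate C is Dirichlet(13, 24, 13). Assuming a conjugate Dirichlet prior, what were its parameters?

Dirichlet(4, 4, 11)

For a Dirichlet(α) prior with multinomial counts c, the posterior is Dirichlet(α + c) componentwise.
Subtract each count from the matching posterior parameter: 13−9=4, 24−20=4, 13−2=11.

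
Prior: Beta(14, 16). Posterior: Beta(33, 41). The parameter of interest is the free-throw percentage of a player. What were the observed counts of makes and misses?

19 makes and 25 misses

Beta is conjugate to the binomial likelihood: posterior = Beta(α+s, β+f).
Match parameters: s=33−14=19, f=41−16=25.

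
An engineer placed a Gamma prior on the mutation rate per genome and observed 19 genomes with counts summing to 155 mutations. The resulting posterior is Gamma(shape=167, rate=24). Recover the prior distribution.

A Gamma(α, β) prior (rate parametrization) on a Poisson rate with n observations summing to S gives posterior Gamma(α+S, β+n).
So α = 167 − 155 = 12 and β = 24 − 19 = 5.

Gamma(shape=12, rate=5)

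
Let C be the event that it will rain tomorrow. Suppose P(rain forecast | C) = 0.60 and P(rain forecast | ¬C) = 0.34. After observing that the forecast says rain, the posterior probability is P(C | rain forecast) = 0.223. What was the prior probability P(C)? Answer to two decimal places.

In odds form, posterior odds = prior odds × likelihood ratio, so prior odds = posterior odds ÷ LR.
Posterior odds = 0.223/(1−0.223) = 0.2870. LR = 0.60/0.34 = 1.7647.
Prior odds = 0.2870/1.7647 = 0.1626, so P(C) = 0.1626/(1+0.1626) ≈ 0.14.

P(C) = 0.14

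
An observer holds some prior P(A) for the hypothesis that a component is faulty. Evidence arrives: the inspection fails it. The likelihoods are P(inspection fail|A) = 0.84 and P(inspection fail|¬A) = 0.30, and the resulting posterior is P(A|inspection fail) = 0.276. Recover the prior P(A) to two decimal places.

P(A) = 0.12

In odds form, posterior odds = prior odds × likelihood ratio, so prior odds = posterior odds ÷ LR.
Posterior odds = 0.276/(1−0.276) = 0.3812. LR = 0.84/0.30 = 2.8000.
Prior odds = 0.3812/2.8000 = 0.1361, so P(A) = 0.1361/(1+0.1361) ≈ 0.12.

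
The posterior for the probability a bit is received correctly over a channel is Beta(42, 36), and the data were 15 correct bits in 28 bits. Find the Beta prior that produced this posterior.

A Beta(a, b) prior with s successes and f failures in binomial data gives a Beta(a+s, b+f) posterior.
So a = 42 − 15 = 27 and b = 36 − 13 = 23.

Beta(27, 23)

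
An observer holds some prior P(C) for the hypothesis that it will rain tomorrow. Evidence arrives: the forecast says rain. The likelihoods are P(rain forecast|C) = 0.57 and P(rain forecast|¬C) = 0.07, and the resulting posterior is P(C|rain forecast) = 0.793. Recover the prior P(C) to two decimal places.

P(C) = 0.32

Bayes' rule in odds form gives O(C|E) = O(C)·[P(E|C)/P(E|¬C)], hence O(C) = O(C|E)/LR.
Posterior odds = 0.793/(1−0.793) = 3.8309. LR = 0.57/0.07 = 8.1429.
Prior odds = 3.8309/8.1429 = 0.4705, so P(C) = 0.4705/(1+0.4705) ≈ 0.32.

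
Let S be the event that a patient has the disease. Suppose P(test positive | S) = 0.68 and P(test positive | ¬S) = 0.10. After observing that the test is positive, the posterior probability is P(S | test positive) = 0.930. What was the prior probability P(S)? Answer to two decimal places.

Bayes' rule in odds form gives O(S|E) = O(S)·[P(E|S)/P(E|¬S)], hence O(S) = O(S|E)/LR.
Posterior odds = 0.930/(1−0.930) = 13.2857. LR = 0.68/0.10 = 6.8000.
Prior odds = 13.2857/6.8000 = 1.9538, so P(S) = 1.9538/(1+1.9538) ≈ 0.66.

P(S) = 0.66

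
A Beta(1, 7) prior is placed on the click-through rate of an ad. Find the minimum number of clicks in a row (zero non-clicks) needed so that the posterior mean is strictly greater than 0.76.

k = 22

After k clicks and 0 non-clicks the posterior is Beta(1+k, 7), with mean (1+k)/(1+7+k).
Set (1+k)/(8+k) > 0.76 and solve: k > (0.76·8 − 1)/(1 − 0.76) = 21.167.
The smallest integer exceeding 21.167 is 22.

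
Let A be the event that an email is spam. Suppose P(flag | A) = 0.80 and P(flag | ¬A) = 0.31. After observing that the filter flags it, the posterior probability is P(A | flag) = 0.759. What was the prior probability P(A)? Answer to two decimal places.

Bayes' rule in odds form gives O(A|E) = O(A)·[P(E|A)/P(E|¬A)], hence O(A) = O(A|E)/LR.
Posterior odds = 0.759/(1−0.759) = 3.1494. LR = 0.80/0.31 = 2.5806.
Prior odds = 3.1494/2.5806 = 1.2204, so P(A) = 1.2204/(1+1.2204) ≈ 0.55.

P(A) = 0.55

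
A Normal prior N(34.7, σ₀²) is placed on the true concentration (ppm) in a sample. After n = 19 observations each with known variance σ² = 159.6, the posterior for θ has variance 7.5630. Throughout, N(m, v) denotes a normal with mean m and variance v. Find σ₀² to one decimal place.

Posterior precision equals prior precision plus data precision: 1/σ_n² = 1/σ₀² + n/σ².
So 1/σ₀² = 1/7.5630 − 19/159.6 = 0.132223 − 0.119048 = 0.013175.
Hence σ₀² = 1/0.013175 ≈ 75.9.

σ₀² = 75.9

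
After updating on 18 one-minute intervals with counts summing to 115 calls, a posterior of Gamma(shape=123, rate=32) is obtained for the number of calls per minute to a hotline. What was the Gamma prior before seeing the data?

Gamma(shape=8, rate=14)

Gamma–Poisson conjugacy: posterior shape = α + Σxᵢ, posterior rate = β + n.
So α = 123 − 115 = 8 and β = 32 − 18 = 14.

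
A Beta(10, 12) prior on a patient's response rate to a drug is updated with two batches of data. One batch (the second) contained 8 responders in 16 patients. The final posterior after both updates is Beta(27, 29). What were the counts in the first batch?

9 responders and 9 non-responders

Sequential conjugate updates are equivalent to a single update on the pooled data, so total successes = posterior α − prior α and total failures = posterior β − prior β.
Total across both batches: 27−10=17 responders, 29−12=17 non-responders.
Subtract the second batch: 17−8=9 responders and 17−8=9 non-responders.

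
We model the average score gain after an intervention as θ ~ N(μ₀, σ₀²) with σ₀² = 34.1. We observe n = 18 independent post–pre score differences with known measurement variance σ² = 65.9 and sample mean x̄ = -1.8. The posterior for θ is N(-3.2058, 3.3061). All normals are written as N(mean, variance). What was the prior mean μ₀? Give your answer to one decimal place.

The posterior mean is a precision-weighted average: μ_n = (τ₀μ₀ + τ_data·x̄)/(τ₀+τ_data), with τ₀=1/σ₀² and τ_data=n/σ².
Here τ₀ = 1/34.1 = 0.029326 and τ_data = 18/65.9 = 0.273141, so τ_n = 0.302467.
Rearranging for μ₀: μ₀ = (μ_n·τ_n − τ_data·x̄)/τ₀ = (-3.2058·0.302467 − 0.273141·-1.8) / 0.029326 = -0.477995/0.029326 ≈ -16.3.

μ₀ = -16.3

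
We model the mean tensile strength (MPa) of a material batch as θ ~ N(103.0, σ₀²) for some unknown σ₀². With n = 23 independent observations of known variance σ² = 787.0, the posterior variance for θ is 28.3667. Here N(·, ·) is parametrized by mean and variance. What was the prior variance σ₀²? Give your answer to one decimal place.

σ₀² = 165.9

For the Normal–Normal model with known σ², precisions add: τ_n = τ₀ + n/σ².
So 1/σ₀² = 1/28.3667 − 23/787.0 = 0.035253 − 0.029225 = 0.006028.
Hence σ₀² = 1/0.006028 ≈ 165.9.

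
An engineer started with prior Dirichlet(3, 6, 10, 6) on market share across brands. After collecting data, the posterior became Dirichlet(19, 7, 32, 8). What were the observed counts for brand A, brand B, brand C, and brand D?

For a Dirichlet(α) prior with multinomial counts c, the posterior is Dirichlet(α + c) componentwise.
Counts are posterior − prior componentwise: 19−3=16, 7−6=1, 32−10=22, 8−6=2.

counts (16, 1, 22, 2)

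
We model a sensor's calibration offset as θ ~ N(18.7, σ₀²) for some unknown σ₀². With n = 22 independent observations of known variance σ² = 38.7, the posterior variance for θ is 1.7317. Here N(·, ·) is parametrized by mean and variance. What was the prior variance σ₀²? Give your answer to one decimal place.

Posterior precision equals prior precision plus data precision: 1/σ_n² = 1/σ₀² + n/σ².
So 1/σ₀² = 1/1.7317 − 22/38.7 = 0.577467 − 0.568475 = 0.008992.
Hence σ₀² = 1/0.008992 ≈ 111.2.

σ₀² = 111.2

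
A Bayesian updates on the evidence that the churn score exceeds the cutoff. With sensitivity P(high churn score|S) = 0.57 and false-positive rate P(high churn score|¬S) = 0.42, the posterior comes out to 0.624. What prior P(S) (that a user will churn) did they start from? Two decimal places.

In odds form, posterior odds = prior odds × likelihood ratio, so prior odds = posterior odds ÷ LR.
Posterior odds = 0.624/(1−0.624) = 1.6596. LR = 0.57/0.42 = 1.3571.
Prior odds = 1.6596/1.3571 = 1.2229, so P(S) = 1.2229/(1+1.2229) ≈ 0.55.

P(S) = 0.55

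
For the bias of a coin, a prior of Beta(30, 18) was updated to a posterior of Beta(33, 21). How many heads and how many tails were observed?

3 heads and 3 tails

Under Beta–binomial conjugacy the posterior parameters are (α+s, β+f).
So s = 33 − 30 = 3 and f = 21 − 18 = 3.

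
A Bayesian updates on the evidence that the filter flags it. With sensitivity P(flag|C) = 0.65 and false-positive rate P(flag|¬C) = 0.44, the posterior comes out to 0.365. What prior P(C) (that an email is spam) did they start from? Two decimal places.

P(C) = 0.28

In odds form, posterior odds = prior odds × likelihood ratio, so prior odds = posterior odds ÷ LR.
Posterior odds = 0.365/(1−0.365) = 0.5748. LR = 0.65/0.44 = 1.4773.
Prior odds = 0.5748/1.4773 = 0.3891, so P(C) = 0.3891/(1+0.3891) ≈ 0.28.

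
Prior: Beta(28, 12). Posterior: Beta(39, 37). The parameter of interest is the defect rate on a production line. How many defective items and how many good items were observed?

11 defective items and 25 good items

Under Beta–binomial conjugacy the posterior parameters are (a+s, b+f).
Match parameters: s=39−28=11, f=37−12=25.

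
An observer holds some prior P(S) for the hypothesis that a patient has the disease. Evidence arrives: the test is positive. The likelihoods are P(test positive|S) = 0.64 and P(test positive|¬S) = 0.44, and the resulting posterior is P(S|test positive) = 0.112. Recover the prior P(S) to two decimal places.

P(S) = 0.08

Bayes' rule in odds form gives O(S|E) = O(S)·[P(E|S)/P(E|¬S)], hence O(S) = O(S|E)/LR.
Posterior odds = 0.112/(1−0.112) = 0.1261. LR = 0.64/0.44 = 1.4545.
Prior odds = 0.1261/1.4545 = 0.0867, so P(S) = 0.0867/(1+0.0867) ≈ 0.08.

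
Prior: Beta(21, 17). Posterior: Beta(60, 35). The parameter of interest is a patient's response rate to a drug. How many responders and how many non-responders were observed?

39 responders and 18 non-responders

A Beta(α, β) prior with s successes and f failures in binomial data gives a Beta(α+s, β+f) posterior.
Match parameters: s=60−21=39, f=35−17=18.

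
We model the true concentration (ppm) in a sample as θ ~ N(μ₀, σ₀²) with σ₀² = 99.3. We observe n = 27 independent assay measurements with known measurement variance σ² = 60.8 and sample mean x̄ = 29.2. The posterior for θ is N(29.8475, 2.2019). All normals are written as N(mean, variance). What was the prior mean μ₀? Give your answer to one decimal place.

The posterior mean is a precision-weighted average: μ_n = (τ₀μ₀ + τ_data·x̄)/(τ₀+τ_data), with τ₀=1/σ₀² and τ_data=n/σ².
Here τ₀ = 1/99.3 = 0.010070 and τ_data = 27/60.8 = 0.444079, so τ_n = 0.454149.
Rearranging for μ₀: μ₀ = (μ_n·τ_n − τ_data·x̄)/τ₀ = (29.8475·0.454149 − 0.444079·29.2) / 0.010070 = 0.588105/0.010070 ≈ 58.4.

μ₀ = 58.4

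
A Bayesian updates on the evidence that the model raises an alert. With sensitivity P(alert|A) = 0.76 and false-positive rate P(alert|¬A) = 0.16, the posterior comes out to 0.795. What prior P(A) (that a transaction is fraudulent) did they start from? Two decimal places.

P(A) = 0.45

Bayes' rule in odds form gives O(A|E) = O(A)·[P(E|A)/P(E|¬A)], hence O(A) = O(A|E)/LR.
Posterior odds = 0.795/(1−0.795) = 3.8780. LR = 0.76/0.16 = 4.7500.
Prior odds = 3.8780/4.7500 = 0.8164, so P(A) = 0.8164/(1+0.8164) ≈ 0.45.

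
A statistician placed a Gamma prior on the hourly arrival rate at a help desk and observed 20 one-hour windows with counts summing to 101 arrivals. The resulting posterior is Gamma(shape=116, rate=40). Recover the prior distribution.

Gamma(shape=15, rate=20)

A Gamma(α, β) prior (rate parametrization) on a Poisson rate with n observations summing to S gives posterior Gamma(α+S, β+n).
So α = 116 − 101 = 15 and β = 40 − 20 = 20.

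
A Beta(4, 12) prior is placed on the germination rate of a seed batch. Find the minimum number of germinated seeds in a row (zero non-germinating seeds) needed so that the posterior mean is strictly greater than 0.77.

k = 37

After k germinated seeds and 0 non-germinating seeds the posterior is Beta(4+k, 12), with mean (4+k)/(4+12+k).
Set (4+k)/(16+k) > 0.77 and solve: k > (0.77·16 − 4)/(1 − 0.77) = 36.174.
The smallest integer exceeding 36.174 is 37, and checking k=37: (41)/(53) = 0.7736 > 0.77.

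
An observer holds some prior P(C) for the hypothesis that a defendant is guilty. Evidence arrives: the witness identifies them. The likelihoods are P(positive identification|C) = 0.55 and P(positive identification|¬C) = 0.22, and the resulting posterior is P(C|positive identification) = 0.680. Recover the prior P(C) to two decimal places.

P(C) = 0.46

In odds form, posterior odds = prior odds × likelihood ratio, so prior odds = posterior odds ÷ LR.
Posterior odds = 0.680/(1−0.680) = 2.1250. LR = 0.55/0.22 = 2.5000.
Prior odds = 2.1250/2.5000 = 0.8500, so P(C) = 0.8500/(1+0.8500) ≈ 0.46.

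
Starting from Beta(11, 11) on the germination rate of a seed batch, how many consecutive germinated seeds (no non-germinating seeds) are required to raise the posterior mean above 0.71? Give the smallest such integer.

k = 16

After k germinated seeds and 0 non-germinating seeds the posterior is Beta(11+k, 11), with mean (11+k)/(11+11+k).
Set (11+k)/(22+k) > 0.71 and solve: k > (0.71·22 − 11)/(1 − 0.71) = 15.931.
The smallest integer exceeding 15.931 is 16, and checking k=16: (27)/(38) = 0.7105 > 0.71.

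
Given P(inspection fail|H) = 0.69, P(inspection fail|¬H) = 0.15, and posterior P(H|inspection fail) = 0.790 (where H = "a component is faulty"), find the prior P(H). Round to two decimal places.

In odds form, posterior odds = prior odds × likelihood ratio, so prior odds = posterior odds ÷ LR.
Posterior odds = 0.790/(1−0.790) = 3.7619. LR = 0.69/0.15 = 4.6000.
Prior odds = 3.7619/4.6000 = 0.8178, so P(H) = 0.8178/(1+0.8178) ≈ 0.45.

P(H) = 0.45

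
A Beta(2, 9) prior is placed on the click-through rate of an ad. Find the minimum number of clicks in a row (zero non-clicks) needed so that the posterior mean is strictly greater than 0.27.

k = 2

After k clicks and 0 non-clicks the posterior is Beta(2+k, 9), with mean (2+k)/(2+9+k).
Set (2+k)/(11+k) > 0.27 and solve: k > (0.27·11 − 2)/(1 − 0.27) = 1.329.
The smallest integer exceeding 1.329 is 2, and checking k=2: (4)/(13) = 0.3077 > 0.27.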